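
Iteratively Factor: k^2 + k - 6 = (k - 2)*(k + 3)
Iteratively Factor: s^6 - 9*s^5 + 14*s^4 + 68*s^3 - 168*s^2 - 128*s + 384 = (s - 4)*(s^5 - 5*s^4 - 6*s^3 + 44*s^2 + 8*s - 96) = (s - 4)^2*(s^4 - s^3 - 10*s^2 + 4*s + 24) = (s - 4)^2*(s - 3)*(s^3 + 2*s^2 - 4*s - 8) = (s - 4)^2*(s - 3)*(s + 2)*(s^2 - 4) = (s - 4)^2*(s - 3)*(s + 2)^2*(s - 2)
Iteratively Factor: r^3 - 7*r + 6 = (r - 1)*(r^2 + r - 6) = (r - 1)*(r + 3)*(r - 2)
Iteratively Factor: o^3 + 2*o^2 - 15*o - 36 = (o - 4)*(o^2 + 6*o + 9) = (o - 4)*(o + 3)*(o + 3)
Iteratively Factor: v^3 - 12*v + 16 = (v - 2)*(v^2 + 2*v - 8) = (v - 2)^2*(v + 4)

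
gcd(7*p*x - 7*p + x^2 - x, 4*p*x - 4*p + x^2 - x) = x - 1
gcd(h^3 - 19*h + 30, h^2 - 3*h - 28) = 1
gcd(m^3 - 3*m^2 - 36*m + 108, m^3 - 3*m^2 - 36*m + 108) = m^3 - 3*m^2 - 36*m + 108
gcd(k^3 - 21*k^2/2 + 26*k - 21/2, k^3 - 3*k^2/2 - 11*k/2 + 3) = k^2 - 7*k/2 + 3/2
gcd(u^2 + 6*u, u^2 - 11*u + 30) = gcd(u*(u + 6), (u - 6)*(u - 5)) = 1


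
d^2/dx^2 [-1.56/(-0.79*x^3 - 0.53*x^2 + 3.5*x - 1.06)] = (-(7.3944*x + 1.6536)*(0.79*x^3 + 0.53*x^2 - 3.5*x + 1.06) + 1.56*(2.37*x^2 + 1.06*x - 3.5)*(4.74*x^2 + 2.12*x - 7.0))/(0.79*x^3 + 0.53*x^2 - 3.5*x + 1.06)^3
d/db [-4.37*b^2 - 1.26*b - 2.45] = -8.74*b - 1.26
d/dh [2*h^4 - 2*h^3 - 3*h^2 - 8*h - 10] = 8*h^3 - 6*h^2 - 6*h - 8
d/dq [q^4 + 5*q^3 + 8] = q^2*(4*q + 15)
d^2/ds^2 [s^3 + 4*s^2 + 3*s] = 6*s + 8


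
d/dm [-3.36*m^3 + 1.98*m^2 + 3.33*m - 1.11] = -10.08*m^2 + 3.96*m + 3.33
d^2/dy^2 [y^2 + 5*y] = 2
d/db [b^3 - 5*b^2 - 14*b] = 3*b^2 - 10*b - 14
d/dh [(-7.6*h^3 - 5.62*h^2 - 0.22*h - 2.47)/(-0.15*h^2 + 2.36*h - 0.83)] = (1.14*h^4 - 35.872*h^3 + 5.6278*h^2 + 8.5882*h + 6.0118)/(0.0225*h^4 - 0.708*h^3 + 5.8186*h^2 - 3.9176*h + 0.6889)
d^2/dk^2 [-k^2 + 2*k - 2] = -2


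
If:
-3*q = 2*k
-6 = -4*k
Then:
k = 3/2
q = -1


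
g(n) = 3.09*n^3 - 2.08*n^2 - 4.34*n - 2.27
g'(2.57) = 46.20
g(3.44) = 83.97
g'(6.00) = 304.42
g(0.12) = -2.82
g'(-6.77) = 448.69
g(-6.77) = -1027.01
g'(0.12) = -4.71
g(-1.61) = -13.57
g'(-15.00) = 2143.81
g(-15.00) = -10833.92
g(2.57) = 25.29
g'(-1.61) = 26.39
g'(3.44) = 91.05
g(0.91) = -5.61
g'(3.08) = 70.79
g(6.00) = 564.25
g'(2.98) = 65.58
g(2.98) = 48.10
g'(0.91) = -0.45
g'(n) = 9.27*n^2 - 4.16*n - 4.34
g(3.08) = 54.92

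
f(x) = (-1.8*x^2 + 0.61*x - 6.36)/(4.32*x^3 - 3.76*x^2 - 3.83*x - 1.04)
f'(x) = (0.61 - 3.6*x)/(4.32*x^3 - 3.76*x^2 - 3.83*x - 1.04) + (-12.96*x^2 + 7.52*x + 3.83)*(-1.8*x^2 + 0.61*x - 6.36)/(4.32*x^3 - 3.76*x^2 - 3.83*x - 1.04)^2 = (7.776*x^4 - 5.2704*x^3 + 91.6132*x^2 - 44.0832*x - 24.9932)/(18.6624*x^6 - 32.4864*x^5 - 18.9536*x^4 + 19.816*x^3 + 22.4897*x^2 + 7.9664*x + 1.0816)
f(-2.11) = 0.31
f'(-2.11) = 0.27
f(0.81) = 1.63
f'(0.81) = -0.00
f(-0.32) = 19.77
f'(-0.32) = -10.76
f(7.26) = -0.07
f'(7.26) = 0.01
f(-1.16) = 1.13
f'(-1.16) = 2.43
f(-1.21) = 1.02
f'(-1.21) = 2.06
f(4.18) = -0.15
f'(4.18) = 0.06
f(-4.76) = 0.09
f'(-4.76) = 0.02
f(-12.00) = 0.03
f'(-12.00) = 0.00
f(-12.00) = 0.03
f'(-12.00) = 0.00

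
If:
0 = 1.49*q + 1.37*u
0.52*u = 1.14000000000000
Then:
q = -2.02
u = 2.19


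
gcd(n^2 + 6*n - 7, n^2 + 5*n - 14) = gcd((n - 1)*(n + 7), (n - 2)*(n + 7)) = n + 7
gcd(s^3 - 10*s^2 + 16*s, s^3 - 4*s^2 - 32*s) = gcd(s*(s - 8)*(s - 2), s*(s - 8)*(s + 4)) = s^2 - 8*s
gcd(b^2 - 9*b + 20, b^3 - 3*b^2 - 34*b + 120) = b^2 - 9*b + 20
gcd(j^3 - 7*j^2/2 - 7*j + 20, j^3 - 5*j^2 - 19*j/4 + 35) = j^2 - 3*j/2 - 10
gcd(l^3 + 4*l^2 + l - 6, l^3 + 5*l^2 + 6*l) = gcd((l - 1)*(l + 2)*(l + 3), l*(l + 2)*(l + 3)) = l^2 + 5*l + 6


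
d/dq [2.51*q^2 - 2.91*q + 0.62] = 5.02*q - 2.91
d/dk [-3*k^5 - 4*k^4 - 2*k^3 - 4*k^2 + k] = -15*k^4 - 16*k^3 - 6*k^2 - 8*k + 1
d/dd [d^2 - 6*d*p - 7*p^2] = 2*d - 6*p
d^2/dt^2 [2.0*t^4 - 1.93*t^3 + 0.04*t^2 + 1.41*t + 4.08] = 24.0*t^2 - 11.58*t + 0.08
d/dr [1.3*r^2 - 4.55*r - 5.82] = 2.6*r - 4.55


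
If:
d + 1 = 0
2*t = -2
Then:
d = -1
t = -1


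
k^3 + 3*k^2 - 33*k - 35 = (k - 5)*(k + 1)*(k + 7)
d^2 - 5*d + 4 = (d - 4)*(d - 1)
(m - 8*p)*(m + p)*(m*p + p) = m^3*p - 7*m^2*p^2 + m^2*p - 8*m*p^3 - 7*m*p^2 - 8*p^3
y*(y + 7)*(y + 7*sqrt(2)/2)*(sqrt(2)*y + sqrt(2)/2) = sqrt(2)*y^4 + 7*y^3 + 15*sqrt(2)*y^3/2 + 7*sqrt(2)*y^2/2 + 105*y^2/2 + 49*y/2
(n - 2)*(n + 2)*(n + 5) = n^3 + 5*n^2 - 4*n - 20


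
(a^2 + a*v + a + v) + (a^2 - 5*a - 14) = 2*a^2 + a*v - 4*a + v - 14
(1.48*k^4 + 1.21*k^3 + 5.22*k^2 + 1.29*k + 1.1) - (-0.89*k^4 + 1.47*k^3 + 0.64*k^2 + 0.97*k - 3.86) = 2.37*k^4 - 0.26*k^3 + 4.58*k^2 + 0.32*k + 4.96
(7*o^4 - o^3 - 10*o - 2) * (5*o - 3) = 35*o^5 - 26*o^4 + 3*o^3 - 50*o^2 + 20*o + 6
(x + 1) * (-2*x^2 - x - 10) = -2*x^3 - 3*x^2 - 11*x - 10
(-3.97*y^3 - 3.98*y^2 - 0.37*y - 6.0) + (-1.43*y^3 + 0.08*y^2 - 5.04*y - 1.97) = -5.4*y^3 - 3.9*y^2 - 5.41*y - 7.97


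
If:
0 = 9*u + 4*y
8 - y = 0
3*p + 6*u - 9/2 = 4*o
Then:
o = 3*p/4 - 155/24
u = -32/9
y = 8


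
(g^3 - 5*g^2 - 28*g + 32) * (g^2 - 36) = g^5 - 5*g^4 - 64*g^3 + 212*g^2 + 1008*g - 1152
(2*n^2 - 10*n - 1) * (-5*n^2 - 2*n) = -10*n^4 + 46*n^3 + 25*n^2 + 2*n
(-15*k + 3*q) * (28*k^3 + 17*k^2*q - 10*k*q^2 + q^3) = -420*k^4 - 171*k^3*q + 201*k^2*q^2 - 45*k*q^3 + 3*q^4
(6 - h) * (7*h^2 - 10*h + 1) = -7*h^3 + 52*h^2 - 61*h + 6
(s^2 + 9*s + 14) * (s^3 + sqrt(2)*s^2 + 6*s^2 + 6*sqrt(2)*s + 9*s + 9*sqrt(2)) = s^5 + sqrt(2)*s^4 + 15*s^4 + 15*sqrt(2)*s^3 + 77*s^3 + 77*sqrt(2)*s^2 + 165*s^2 + 126*s + 165*sqrt(2)*s + 126*sqrt(2)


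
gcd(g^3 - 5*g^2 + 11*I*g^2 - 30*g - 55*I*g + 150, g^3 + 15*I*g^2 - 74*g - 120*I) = g^2 + 11*I*g - 30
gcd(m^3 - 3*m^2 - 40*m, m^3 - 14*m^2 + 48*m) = m^2 - 8*m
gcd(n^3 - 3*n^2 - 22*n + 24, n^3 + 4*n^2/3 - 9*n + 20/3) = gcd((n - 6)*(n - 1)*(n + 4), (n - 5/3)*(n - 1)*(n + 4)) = n^2 + 3*n - 4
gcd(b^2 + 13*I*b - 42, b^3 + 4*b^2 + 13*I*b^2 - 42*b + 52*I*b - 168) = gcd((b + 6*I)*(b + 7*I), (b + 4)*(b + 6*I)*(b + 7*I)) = b^2 + 13*I*b - 42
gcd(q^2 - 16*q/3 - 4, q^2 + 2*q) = 1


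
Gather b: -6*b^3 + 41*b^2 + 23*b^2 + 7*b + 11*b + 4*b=-6*b^3 + 64*b^2 + 22*b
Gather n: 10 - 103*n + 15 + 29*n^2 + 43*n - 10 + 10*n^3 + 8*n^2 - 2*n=10*n^3 + 37*n^2 - 62*n + 15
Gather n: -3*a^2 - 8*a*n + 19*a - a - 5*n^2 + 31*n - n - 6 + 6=-3*a^2 + 18*a - 5*n^2 + n*(30 - 8*a)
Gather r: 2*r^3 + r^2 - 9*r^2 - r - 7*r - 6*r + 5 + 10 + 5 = 2*r^3 - 8*r^2 - 14*r + 20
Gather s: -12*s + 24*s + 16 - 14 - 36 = 12*s - 34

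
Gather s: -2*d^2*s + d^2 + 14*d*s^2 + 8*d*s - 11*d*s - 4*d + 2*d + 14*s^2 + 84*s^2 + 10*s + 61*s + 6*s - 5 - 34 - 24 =d^2 - 2*d + s^2*(14*d + 98) + s*(-2*d^2 - 3*d + 77) - 63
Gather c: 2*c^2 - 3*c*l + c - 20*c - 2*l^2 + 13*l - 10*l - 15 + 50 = 2*c^2 + c*(-3*l - 19) - 2*l^2 + 3*l + 35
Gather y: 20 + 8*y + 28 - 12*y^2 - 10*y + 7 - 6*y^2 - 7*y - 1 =-18*y^2 - 9*y + 54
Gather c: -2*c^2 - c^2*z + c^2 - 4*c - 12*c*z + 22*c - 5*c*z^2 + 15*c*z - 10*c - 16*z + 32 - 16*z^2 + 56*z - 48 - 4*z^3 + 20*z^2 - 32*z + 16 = c^2*(-z - 1) + c*(-5*z^2 + 3*z + 8) - 4*z^3 + 4*z^2 + 8*z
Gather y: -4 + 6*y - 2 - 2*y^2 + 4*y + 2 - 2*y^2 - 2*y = -4*y^2 + 8*y - 4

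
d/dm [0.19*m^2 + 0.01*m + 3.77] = 0.38*m + 0.01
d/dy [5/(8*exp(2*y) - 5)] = -80*exp(2*y)/(8*exp(2*y) - 5)^2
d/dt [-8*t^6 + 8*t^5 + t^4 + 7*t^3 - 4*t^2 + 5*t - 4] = -48*t^5 + 40*t^4 + 4*t^3 + 21*t^2 - 8*t + 5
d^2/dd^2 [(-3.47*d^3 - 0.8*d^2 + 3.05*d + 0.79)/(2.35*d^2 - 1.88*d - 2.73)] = (-2.8421709430404e-14*d^5 - 42.433856*d^3 - 111.474318*d^2 - 58.707048*d - 27.511438)/(12.977875*d^6 - 31.1469*d^5 - 20.311755*d^4 + 65.722168*d^3 + 23.596209*d^2 - 42.034356*d - 20.346417)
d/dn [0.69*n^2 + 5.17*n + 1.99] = 1.38*n + 5.17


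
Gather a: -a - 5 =-a - 5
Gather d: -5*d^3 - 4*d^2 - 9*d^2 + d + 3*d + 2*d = -5*d^3 - 13*d^2 + 6*d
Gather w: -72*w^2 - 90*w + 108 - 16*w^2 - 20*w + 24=-88*w^2 - 110*w + 132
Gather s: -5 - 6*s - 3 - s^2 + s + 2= -s^2 - 5*s - 6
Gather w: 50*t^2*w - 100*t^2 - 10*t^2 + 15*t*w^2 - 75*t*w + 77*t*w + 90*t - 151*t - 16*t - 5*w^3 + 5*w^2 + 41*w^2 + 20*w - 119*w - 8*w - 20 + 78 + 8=-110*t^2 - 77*t - 5*w^3 + w^2*(15*t + 46) + w*(50*t^2 + 2*t - 107) + 66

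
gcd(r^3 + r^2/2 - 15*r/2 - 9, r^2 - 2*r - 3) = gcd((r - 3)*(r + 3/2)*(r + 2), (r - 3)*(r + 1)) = r - 3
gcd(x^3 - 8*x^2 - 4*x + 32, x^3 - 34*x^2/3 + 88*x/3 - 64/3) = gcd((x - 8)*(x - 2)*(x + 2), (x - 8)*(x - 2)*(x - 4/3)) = x^2 - 10*x + 16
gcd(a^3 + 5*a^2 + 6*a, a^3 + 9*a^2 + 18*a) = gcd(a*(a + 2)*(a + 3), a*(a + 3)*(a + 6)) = a^2 + 3*a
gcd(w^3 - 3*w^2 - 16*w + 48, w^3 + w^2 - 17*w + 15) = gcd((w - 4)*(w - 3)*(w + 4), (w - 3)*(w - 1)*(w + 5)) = w - 3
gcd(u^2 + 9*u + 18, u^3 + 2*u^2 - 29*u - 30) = u + 6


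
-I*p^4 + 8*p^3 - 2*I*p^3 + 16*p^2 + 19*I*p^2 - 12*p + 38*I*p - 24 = (p + 2)*(p + 3*I)*(p + 4*I)*(-I*p + 1)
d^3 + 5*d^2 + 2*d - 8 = (d - 1)*(d + 2)*(d + 4)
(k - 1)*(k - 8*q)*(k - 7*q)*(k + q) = k^4 - 14*k^3*q - k^3 + 41*k^2*q^2 + 14*k^2*q + 56*k*q^3 - 41*k*q^2 - 56*q^3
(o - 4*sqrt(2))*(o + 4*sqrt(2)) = o^2 - 32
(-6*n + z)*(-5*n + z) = 30*n^2 - 11*n*z + z^2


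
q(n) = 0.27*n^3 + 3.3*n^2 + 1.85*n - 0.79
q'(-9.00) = 8.06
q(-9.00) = 53.03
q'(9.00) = 126.86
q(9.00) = 479.99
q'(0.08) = 2.38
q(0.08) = -0.62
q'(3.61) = 36.23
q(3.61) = 61.60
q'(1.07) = 9.84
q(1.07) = 5.30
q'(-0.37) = -0.48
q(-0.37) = -1.04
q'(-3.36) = -11.18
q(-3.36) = 20.01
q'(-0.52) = -1.36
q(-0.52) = -0.90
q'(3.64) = 36.61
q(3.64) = 62.69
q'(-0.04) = 1.59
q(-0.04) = -0.86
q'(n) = 0.81*n^2 + 6.6*n + 1.85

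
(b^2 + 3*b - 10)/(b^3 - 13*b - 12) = (-b^2 - 3*b + 10)/(-b^3 + 13*b + 12)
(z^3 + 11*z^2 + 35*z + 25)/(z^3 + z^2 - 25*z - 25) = (z + 5)/(z - 5)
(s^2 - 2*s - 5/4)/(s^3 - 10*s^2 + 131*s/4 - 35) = (2*s + 1)/(2*s^2 - 15*s + 28)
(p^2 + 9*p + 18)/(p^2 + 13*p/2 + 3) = 2*(p + 3)/(2*p + 1)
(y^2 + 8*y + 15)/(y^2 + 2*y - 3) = (y + 5)/(y - 1)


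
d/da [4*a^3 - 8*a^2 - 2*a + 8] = 12*a^2 - 16*a - 2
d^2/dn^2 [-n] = 0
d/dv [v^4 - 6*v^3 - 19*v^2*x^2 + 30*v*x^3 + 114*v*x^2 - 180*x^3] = 4*v^3 - 18*v^2 - 38*v*x^2 + 30*x^3 + 114*x^2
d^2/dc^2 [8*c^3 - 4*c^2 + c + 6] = 48*c - 8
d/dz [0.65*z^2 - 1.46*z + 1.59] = 1.3*z - 1.46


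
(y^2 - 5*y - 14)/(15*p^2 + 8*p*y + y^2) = (y^2 - 5*y - 14)/(15*p^2 + 8*p*y + y^2)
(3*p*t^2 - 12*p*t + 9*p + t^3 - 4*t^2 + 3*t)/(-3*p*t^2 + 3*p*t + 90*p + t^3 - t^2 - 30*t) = (-3*p*t^2 + 12*p*t - 9*p - t^3 + 4*t^2 - 3*t)/(3*p*t^2 - 3*p*t - 90*p - t^3 + t^2 + 30*t)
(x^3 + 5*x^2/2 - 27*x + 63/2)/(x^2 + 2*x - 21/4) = 2*(x^2 + 4*x - 21)/(2*x + 7)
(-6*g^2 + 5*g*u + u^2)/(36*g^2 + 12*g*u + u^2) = (-g + u)/(6*g + u)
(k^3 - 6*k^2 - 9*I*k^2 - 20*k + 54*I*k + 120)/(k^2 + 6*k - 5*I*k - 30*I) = (k^2 + k*(-6 - 4*I) + 24*I)/(k + 6)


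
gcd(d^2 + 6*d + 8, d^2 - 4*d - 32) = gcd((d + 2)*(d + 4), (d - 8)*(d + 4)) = d + 4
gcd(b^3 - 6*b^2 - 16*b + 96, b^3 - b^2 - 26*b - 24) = b^2 - 2*b - 24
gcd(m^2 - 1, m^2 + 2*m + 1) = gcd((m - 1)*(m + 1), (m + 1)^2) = m + 1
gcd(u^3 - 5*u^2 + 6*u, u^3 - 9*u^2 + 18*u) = u^2 - 3*u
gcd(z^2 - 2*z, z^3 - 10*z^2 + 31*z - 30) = z - 2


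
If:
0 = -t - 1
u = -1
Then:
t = -1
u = -1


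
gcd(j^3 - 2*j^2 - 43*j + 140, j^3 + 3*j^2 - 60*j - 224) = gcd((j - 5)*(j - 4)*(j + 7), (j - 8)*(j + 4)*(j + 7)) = j + 7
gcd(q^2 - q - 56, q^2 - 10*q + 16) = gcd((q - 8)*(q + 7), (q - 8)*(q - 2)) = q - 8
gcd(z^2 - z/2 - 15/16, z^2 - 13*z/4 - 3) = z + 3/4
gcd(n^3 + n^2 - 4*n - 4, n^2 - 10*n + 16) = n - 2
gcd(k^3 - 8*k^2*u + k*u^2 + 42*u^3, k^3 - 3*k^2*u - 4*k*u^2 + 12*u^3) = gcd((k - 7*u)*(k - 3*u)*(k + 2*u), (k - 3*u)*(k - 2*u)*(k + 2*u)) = -k^2 + k*u + 6*u^2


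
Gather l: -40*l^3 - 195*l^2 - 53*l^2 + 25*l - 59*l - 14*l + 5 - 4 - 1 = -40*l^3 - 248*l^2 - 48*l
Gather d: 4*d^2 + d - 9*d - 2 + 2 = 4*d^2 - 8*d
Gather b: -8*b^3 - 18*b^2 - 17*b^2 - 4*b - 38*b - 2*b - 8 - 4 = -8*b^3 - 35*b^2 - 44*b - 12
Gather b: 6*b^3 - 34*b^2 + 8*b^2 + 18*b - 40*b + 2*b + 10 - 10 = 6*b^3 - 26*b^2 - 20*b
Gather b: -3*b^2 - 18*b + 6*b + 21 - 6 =-3*b^2 - 12*b + 15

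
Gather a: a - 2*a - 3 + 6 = 3 - a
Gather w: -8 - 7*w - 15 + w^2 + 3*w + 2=w^2 - 4*w - 21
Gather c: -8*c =-8*c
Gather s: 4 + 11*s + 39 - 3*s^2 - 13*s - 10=-3*s^2 - 2*s + 33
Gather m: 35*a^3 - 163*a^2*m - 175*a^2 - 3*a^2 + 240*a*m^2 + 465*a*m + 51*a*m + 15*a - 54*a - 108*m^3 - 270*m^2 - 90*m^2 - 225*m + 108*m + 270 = 35*a^3 - 178*a^2 - 39*a - 108*m^3 + m^2*(240*a - 360) + m*(-163*a^2 + 516*a - 117) + 270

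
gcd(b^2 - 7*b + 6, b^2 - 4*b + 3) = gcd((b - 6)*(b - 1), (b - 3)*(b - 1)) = b - 1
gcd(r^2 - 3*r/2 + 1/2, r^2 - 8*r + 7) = r - 1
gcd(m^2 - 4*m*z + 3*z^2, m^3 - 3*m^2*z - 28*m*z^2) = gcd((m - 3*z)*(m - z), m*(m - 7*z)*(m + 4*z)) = 1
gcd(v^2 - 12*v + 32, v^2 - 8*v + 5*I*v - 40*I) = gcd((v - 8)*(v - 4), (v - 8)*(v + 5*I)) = v - 8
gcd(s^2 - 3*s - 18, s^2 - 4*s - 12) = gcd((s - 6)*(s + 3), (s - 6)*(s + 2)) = s - 6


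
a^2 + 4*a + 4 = (a + 2)^2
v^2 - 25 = (v - 5)*(v + 5)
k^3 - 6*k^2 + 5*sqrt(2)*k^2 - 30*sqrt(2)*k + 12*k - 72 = (k - 6)*(k + 2*sqrt(2))*(k + 3*sqrt(2))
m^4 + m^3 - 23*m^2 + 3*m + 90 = (m - 3)^2*(m + 2)*(m + 5)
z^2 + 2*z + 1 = (z + 1)^2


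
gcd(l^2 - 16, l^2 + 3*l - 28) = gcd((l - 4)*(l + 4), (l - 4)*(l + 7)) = l - 4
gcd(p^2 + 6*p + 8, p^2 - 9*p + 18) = 1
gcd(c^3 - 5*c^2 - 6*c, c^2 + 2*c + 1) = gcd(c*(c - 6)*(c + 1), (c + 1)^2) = c + 1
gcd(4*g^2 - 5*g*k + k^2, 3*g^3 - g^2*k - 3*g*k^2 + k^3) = g - k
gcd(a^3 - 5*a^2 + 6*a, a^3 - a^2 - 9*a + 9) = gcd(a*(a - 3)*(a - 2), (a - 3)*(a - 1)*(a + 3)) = a - 3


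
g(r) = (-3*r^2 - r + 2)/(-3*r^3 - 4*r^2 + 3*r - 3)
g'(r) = (-6*r - 1)/(-3*r^3 - 4*r^2 + 3*r - 3) + (-3*r^2 - r + 2)*(9*r^2 + 8*r - 3)/(-3*r^3 - 4*r^2 + 3*r - 3)^2 = (-9*r^4 - 6*r^3 + 5*r^2 + 34*r - 3)/(9*r^6 + 24*r^5 - 2*r^4 - 6*r^3 + 33*r^2 - 18*r + 9)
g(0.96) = 0.27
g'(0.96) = 0.51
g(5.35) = 0.16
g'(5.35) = -0.03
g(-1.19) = 0.15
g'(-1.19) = -0.86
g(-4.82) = -0.28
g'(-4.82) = -0.08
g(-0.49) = -0.35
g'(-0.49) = -0.71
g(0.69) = 0.03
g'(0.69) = 1.29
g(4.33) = 0.19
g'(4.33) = -0.04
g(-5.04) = -0.26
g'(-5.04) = -0.07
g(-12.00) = -0.09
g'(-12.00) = -0.00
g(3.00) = 0.25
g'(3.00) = -0.06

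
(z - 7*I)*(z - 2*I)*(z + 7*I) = z^3 - 2*I*z^2 + 49*z - 98*I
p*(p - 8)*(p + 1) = p^3 - 7*p^2 - 8*p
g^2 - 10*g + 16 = (g - 8)*(g - 2)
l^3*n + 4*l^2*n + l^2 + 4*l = l*(l + 4)*(l*n + 1)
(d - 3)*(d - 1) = d^2 - 4*d + 3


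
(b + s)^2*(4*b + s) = 4*b^3 + 9*b^2*s + 6*b*s^2 + s^3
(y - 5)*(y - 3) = y^2 - 8*y + 15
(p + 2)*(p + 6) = p^2 + 8*p + 12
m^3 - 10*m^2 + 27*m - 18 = (m - 6)*(m - 3)*(m - 1)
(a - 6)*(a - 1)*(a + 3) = a^3 - 4*a^2 - 15*a + 18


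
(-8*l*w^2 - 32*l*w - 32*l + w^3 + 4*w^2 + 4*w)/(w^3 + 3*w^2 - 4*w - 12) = (-8*l*w - 16*l + w^2 + 2*w)/(w^2 + w - 6)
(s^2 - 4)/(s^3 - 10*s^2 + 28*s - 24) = (s + 2)/(s^2 - 8*s + 12)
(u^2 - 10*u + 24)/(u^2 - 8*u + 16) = (u - 6)/(u - 4)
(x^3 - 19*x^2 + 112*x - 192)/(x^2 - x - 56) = (x^2 - 11*x + 24)/(x + 7)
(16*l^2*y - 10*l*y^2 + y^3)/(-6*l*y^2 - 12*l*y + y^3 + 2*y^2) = (-16*l^2 + 10*l*y - y^2)/(6*l*y + 12*l - y^2 - 2*y)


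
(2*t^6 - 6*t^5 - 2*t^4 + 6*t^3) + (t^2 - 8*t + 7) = 2*t^6 - 6*t^5 - 2*t^4 + 6*t^3 + t^2 - 8*t + 7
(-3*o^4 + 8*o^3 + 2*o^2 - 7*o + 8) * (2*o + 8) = -6*o^5 - 8*o^4 + 68*o^3 + 2*o^2 - 40*o + 64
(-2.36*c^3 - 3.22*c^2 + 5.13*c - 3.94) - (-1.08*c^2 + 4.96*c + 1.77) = -2.36*c^3 - 2.14*c^2 + 0.17*c - 5.71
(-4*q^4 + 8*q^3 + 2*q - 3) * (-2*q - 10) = 8*q^5 + 24*q^4 - 80*q^3 - 4*q^2 - 14*q + 30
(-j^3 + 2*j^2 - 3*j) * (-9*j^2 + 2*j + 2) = 9*j^5 - 20*j^4 + 29*j^3 - 2*j^2 - 6*j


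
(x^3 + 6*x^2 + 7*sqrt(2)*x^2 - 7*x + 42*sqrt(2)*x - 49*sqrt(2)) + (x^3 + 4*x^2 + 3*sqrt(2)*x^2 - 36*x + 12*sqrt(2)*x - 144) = 2*x^3 + 10*x^2 + 10*sqrt(2)*x^2 - 43*x + 54*sqrt(2)*x - 144 - 49*sqrt(2)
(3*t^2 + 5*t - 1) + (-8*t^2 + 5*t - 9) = -5*t^2 + 10*t - 10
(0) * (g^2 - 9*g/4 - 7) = 0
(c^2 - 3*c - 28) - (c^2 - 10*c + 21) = 7*c - 49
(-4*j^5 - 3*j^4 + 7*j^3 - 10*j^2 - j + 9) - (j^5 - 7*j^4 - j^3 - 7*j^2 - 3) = -5*j^5 + 4*j^4 + 8*j^3 - 3*j^2 - j + 12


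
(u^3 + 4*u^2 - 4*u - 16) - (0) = u^3 + 4*u^2 - 4*u - 16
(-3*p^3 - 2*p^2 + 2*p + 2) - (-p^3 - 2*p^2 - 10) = -2*p^3 + 2*p + 12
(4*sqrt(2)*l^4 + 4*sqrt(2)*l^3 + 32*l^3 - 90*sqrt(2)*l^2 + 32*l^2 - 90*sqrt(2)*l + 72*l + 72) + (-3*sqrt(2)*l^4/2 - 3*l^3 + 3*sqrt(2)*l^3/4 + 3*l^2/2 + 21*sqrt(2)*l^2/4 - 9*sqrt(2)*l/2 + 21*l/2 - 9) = 5*sqrt(2)*l^4/2 + 19*sqrt(2)*l^3/4 + 29*l^3 - 339*sqrt(2)*l^2/4 + 67*l^2/2 - 189*sqrt(2)*l/2 + 165*l/2 + 63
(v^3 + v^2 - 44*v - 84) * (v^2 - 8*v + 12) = v^5 - 7*v^4 - 40*v^3 + 280*v^2 + 144*v - 1008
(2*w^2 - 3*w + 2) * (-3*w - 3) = -6*w^3 + 3*w^2 + 3*w - 6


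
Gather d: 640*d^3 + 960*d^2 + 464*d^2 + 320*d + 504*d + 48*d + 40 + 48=640*d^3 + 1424*d^2 + 872*d + 88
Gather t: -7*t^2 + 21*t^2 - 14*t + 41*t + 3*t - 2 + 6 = 14*t^2 + 30*t + 4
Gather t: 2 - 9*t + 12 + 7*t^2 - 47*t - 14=7*t^2 - 56*t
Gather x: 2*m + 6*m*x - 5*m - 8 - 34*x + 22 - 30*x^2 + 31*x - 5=-3*m - 30*x^2 + x*(6*m - 3) + 9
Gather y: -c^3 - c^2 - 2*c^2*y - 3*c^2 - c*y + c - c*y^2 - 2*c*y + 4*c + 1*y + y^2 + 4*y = -c^3 - 4*c^2 + 5*c + y^2*(1 - c) + y*(-2*c^2 - 3*c + 5)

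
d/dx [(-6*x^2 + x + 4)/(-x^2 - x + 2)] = (7*x^2 - 16*x + 6)/(x^4 + 2*x^3 - 3*x^2 - 4*x + 4)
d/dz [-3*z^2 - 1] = -6*z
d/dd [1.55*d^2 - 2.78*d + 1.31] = 3.1*d - 2.78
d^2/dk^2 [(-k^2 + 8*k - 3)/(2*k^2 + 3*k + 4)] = 2*(38*k^3 - 12*k^2 - 246*k - 115)/(8*k^6 + 36*k^5 + 102*k^4 + 171*k^3 + 204*k^2 + 144*k + 64)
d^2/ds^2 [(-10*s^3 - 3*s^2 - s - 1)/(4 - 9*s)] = 30*(54*s^3 - 72*s^2 + 32*s + 11)/(729*s^3 - 972*s^2 + 432*s - 64)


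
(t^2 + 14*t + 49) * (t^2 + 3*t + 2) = t^4 + 17*t^3 + 93*t^2 + 175*t + 98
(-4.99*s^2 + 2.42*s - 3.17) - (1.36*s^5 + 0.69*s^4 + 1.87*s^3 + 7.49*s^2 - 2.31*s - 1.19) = -1.36*s^5 - 0.69*s^4 - 1.87*s^3 - 12.48*s^2 + 4.73*s - 1.98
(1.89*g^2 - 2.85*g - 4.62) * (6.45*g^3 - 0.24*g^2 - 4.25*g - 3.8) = 12.1905*g^5 - 18.8361*g^4 - 37.1475*g^3 + 6.0393*g^2 + 30.465*g + 17.556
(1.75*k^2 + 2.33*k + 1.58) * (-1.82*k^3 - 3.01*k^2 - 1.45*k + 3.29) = -3.185*k^5 - 9.5081*k^4 - 12.4264*k^3 - 2.3768*k^2 + 5.3747*k + 5.1982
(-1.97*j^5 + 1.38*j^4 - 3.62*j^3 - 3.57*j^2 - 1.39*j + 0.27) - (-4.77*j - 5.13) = -1.97*j^5 + 1.38*j^4 - 3.62*j^3 - 3.57*j^2 + 3.38*j + 5.4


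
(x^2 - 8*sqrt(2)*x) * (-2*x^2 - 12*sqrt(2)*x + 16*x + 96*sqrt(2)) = -2*x^4 + 4*sqrt(2)*x^3 + 16*x^3 - 32*sqrt(2)*x^2 + 192*x^2 - 1536*x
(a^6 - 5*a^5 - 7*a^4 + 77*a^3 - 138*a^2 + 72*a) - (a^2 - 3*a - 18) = a^6 - 5*a^5 - 7*a^4 + 77*a^3 - 139*a^2 + 75*a + 18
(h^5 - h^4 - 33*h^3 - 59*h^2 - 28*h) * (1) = h^5 - h^4 - 33*h^3 - 59*h^2 - 28*h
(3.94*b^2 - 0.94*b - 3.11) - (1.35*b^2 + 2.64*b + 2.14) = 2.59*b^2 - 3.58*b - 5.25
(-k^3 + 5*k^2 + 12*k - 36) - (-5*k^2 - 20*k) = -k^3 + 10*k^2 + 32*k - 36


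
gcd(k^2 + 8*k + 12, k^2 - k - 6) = k + 2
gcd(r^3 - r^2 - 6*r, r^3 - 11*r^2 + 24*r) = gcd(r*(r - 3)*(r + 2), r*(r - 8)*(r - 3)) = r^2 - 3*r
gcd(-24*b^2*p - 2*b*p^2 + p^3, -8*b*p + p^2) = p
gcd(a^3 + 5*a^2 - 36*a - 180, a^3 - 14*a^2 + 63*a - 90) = a - 6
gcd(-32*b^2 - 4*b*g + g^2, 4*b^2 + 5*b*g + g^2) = 4*b + g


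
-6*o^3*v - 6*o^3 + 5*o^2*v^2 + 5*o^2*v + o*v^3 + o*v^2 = (-o + v)*(6*o + v)*(o*v + o)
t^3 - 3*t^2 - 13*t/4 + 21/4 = (t - 7/2)*(t - 1)*(t + 3/2)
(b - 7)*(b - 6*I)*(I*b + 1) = I*b^3 + 7*b^2 - 7*I*b^2 - 49*b - 6*I*b + 42*I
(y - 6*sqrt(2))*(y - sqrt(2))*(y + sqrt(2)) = y^3 - 6*sqrt(2)*y^2 - 2*y + 12*sqrt(2)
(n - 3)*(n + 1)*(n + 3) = n^3 + n^2 - 9*n - 9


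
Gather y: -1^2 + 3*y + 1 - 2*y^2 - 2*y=-2*y^2 + y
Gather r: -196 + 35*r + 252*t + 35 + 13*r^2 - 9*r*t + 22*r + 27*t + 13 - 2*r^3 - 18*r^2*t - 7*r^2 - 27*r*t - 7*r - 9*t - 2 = -2*r^3 + r^2*(6 - 18*t) + r*(50 - 36*t) + 270*t - 150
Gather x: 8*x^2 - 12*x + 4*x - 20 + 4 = 8*x^2 - 8*x - 16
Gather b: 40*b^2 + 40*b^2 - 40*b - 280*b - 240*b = 80*b^2 - 560*b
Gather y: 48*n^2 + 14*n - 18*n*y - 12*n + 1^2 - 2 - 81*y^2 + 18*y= 48*n^2 + 2*n - 81*y^2 + y*(18 - 18*n) - 1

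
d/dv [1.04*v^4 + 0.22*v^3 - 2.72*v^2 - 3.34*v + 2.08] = 4.16*v^3 + 0.66*v^2 - 5.44*v - 3.34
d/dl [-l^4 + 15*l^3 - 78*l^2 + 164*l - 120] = -4*l^3 + 45*l^2 - 156*l + 164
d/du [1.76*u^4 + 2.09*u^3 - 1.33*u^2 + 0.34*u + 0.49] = 7.04*u^3 + 6.27*u^2 - 2.66*u + 0.34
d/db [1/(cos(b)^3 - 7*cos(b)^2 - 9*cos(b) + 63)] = (3*cos(b)^2 - 14*cos(b) - 9)*sin(b)/(cos(b)^3 - 7*cos(b)^2 - 9*cos(b) + 63)^2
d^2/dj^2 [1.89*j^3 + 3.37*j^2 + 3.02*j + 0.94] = 11.34*j + 6.74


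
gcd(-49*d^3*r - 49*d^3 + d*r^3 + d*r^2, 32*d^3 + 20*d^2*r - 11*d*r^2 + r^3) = 1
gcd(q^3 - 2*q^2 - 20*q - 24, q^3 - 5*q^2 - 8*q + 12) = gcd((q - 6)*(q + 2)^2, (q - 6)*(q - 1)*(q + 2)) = q^2 - 4*q - 12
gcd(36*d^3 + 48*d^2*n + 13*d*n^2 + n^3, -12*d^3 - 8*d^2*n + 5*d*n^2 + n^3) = 6*d^2 + 7*d*n + n^2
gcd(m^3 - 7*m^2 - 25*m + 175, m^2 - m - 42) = m - 7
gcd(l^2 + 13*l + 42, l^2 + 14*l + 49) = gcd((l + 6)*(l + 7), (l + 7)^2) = l + 7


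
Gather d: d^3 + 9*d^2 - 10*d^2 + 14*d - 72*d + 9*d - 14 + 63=d^3 - d^2 - 49*d + 49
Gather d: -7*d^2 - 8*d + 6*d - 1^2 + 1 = -7*d^2 - 2*d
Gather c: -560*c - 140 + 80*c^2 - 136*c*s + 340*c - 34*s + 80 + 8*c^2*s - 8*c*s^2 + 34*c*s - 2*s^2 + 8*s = c^2*(8*s + 80) + c*(-8*s^2 - 102*s - 220) - 2*s^2 - 26*s - 60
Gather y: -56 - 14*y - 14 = -14*y - 70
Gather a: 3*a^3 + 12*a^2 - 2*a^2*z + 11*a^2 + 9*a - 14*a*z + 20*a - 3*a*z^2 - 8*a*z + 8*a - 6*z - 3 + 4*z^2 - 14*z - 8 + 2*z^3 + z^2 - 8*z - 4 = 3*a^3 + a^2*(23 - 2*z) + a*(-3*z^2 - 22*z + 37) + 2*z^3 + 5*z^2 - 28*z - 15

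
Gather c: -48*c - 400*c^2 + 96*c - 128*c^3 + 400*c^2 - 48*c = -128*c^3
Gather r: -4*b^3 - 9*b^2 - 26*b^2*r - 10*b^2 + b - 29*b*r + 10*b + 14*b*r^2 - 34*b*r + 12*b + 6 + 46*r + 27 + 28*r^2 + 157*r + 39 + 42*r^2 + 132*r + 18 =-4*b^3 - 19*b^2 + 23*b + r^2*(14*b + 70) + r*(-26*b^2 - 63*b + 335) + 90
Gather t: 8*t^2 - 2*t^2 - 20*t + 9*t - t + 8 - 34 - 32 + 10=6*t^2 - 12*t - 48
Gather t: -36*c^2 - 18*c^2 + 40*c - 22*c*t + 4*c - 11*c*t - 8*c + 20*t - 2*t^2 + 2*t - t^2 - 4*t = -54*c^2 + 36*c - 3*t^2 + t*(18 - 33*c)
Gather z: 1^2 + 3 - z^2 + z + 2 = -z^2 + z + 6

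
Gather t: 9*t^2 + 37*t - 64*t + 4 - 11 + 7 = 9*t^2 - 27*t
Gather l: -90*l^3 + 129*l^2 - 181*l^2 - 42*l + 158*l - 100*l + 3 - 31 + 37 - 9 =-90*l^3 - 52*l^2 + 16*l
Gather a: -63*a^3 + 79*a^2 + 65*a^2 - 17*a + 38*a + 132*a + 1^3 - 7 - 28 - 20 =-63*a^3 + 144*a^2 + 153*a - 54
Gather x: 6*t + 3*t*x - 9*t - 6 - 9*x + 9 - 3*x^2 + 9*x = 3*t*x - 3*t - 3*x^2 + 3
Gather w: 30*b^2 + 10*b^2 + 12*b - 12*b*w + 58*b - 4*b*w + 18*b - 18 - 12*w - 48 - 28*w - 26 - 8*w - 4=40*b^2 + 88*b + w*(-16*b - 48) - 96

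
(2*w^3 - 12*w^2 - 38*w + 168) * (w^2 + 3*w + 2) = 2*w^5 - 6*w^4 - 70*w^3 + 30*w^2 + 428*w + 336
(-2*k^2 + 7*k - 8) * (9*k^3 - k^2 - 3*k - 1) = -18*k^5 + 65*k^4 - 73*k^3 - 11*k^2 + 17*k + 8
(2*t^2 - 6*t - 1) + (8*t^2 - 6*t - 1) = 10*t^2 - 12*t - 2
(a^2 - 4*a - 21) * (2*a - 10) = 2*a^3 - 18*a^2 - 2*a + 210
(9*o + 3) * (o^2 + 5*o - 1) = 9*o^3 + 48*o^2 + 6*o - 3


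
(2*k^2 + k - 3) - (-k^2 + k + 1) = 3*k^2 - 4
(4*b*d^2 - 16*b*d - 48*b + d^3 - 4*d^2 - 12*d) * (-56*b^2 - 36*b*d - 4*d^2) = -224*b^3*d^2 + 896*b^3*d + 2688*b^3 - 200*b^2*d^3 + 800*b^2*d^2 + 2400*b^2*d - 52*b*d^4 + 208*b*d^3 + 624*b*d^2 - 4*d^5 + 16*d^4 + 48*d^3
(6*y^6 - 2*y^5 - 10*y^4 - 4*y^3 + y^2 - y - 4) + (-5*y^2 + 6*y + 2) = 6*y^6 - 2*y^5 - 10*y^4 - 4*y^3 - 4*y^2 + 5*y - 2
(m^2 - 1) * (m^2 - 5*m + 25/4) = m^4 - 5*m^3 + 21*m^2/4 + 5*m - 25/4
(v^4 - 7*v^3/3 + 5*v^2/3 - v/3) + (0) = v^4 - 7*v^3/3 + 5*v^2/3 - v/3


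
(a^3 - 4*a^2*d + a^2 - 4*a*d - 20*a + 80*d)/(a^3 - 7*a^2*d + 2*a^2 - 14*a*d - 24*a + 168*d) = (a^2 - 4*a*d + 5*a - 20*d)/(a^2 - 7*a*d + 6*a - 42*d)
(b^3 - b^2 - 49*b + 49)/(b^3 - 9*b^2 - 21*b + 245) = (b^2 + 6*b - 7)/(b^2 - 2*b - 35)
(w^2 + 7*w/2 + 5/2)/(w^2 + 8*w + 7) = (w + 5/2)/(w + 7)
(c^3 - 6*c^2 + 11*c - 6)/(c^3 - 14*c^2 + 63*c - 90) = (c^2 - 3*c + 2)/(c^2 - 11*c + 30)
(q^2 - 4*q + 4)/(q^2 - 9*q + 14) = (q - 2)/(q - 7)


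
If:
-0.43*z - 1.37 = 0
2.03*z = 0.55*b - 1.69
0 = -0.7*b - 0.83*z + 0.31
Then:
No Solution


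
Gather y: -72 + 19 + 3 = -50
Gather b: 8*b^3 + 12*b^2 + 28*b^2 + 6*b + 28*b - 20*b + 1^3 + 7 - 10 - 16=8*b^3 + 40*b^2 + 14*b - 18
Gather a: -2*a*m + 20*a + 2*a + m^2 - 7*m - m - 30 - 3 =a*(22 - 2*m) + m^2 - 8*m - 33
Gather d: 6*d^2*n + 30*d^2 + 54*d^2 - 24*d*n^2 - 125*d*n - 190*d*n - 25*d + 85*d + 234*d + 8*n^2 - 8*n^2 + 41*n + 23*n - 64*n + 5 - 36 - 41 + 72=d^2*(6*n + 84) + d*(-24*n^2 - 315*n + 294)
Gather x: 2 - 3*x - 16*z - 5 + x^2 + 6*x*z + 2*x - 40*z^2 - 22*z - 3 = x^2 + x*(6*z - 1) - 40*z^2 - 38*z - 6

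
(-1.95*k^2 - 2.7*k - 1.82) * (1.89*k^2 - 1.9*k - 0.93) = -3.6855*k^4 - 1.398*k^3 + 3.5037*k^2 + 5.969*k + 1.6926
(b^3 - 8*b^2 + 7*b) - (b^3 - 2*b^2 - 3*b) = -6*b^2 + 10*b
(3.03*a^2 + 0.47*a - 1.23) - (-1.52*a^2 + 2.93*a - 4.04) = 4.55*a^2 - 2.46*a + 2.81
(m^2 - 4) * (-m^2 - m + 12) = -m^4 - m^3 + 16*m^2 + 4*m - 48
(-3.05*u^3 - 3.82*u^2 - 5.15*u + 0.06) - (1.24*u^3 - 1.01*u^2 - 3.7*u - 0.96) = -4.29*u^3 - 2.81*u^2 - 1.45*u + 1.02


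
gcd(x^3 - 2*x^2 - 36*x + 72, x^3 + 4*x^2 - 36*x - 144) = x^2 - 36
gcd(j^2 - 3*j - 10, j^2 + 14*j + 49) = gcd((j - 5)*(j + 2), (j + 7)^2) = 1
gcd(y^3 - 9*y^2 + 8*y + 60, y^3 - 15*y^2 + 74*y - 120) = y^2 - 11*y + 30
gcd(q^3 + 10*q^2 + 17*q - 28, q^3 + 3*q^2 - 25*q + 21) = q^2 + 6*q - 7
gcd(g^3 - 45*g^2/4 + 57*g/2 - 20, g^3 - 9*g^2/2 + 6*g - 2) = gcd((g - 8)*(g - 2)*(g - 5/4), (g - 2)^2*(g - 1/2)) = g - 2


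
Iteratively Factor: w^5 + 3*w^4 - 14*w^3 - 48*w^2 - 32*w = (w + 4)*(w^4 - w^3 - 10*w^2 - 8*w) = (w + 2)*(w + 4)*(w^3 - 3*w^2 - 4*w) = (w - 4)*(w + 2)*(w + 4)*(w^2 + w) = w*(w - 4)*(w + 2)*(w + 4)*(w + 1)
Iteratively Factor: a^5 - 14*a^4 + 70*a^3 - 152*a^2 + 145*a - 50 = (a - 2)*(a^4 - 12*a^3 + 46*a^2 - 60*a + 25) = (a - 5)*(a - 2)*(a^3 - 7*a^2 + 11*a - 5) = (a - 5)^2*(a - 2)*(a^2 - 2*a + 1) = (a - 5)^2*(a - 2)*(a - 1)*(a - 1)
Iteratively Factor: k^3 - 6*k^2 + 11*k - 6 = (k - 2)*(k^2 - 4*k + 3) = (k - 2)*(k - 1)*(k - 3)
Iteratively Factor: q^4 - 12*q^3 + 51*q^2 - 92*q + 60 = (q - 2)*(q^3 - 10*q^2 + 31*q - 30) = (q - 3)*(q - 2)*(q^2 - 7*q + 10) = (q - 3)*(q - 2)^2*(q - 5)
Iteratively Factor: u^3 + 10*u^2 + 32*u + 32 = (u + 2)*(u^2 + 8*u + 16) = (u + 2)*(u + 4)*(u + 4)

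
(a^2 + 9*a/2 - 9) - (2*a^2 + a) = -a^2 + 7*a/2 - 9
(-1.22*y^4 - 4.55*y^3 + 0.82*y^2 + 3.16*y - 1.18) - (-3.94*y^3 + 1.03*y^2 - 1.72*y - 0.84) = -1.22*y^4 - 0.61*y^3 - 0.21*y^2 + 4.88*y - 0.34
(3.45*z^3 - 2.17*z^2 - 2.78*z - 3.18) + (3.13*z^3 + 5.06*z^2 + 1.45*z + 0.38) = 6.58*z^3 + 2.89*z^2 - 1.33*z - 2.8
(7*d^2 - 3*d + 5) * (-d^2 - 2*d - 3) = -7*d^4 - 11*d^3 - 20*d^2 - d - 15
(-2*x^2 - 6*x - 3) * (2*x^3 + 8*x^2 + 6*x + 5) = -4*x^5 - 28*x^4 - 66*x^3 - 70*x^2 - 48*x - 15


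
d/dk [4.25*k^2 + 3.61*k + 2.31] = 8.5*k + 3.61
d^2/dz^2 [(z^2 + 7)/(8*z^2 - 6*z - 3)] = 6*(16*z^3 + 472*z^2 - 336*z + 143)/(512*z^6 - 1152*z^5 + 288*z^4 + 648*z^3 - 108*z^2 - 162*z - 27)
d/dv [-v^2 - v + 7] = -2*v - 1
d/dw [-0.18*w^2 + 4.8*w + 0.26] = 4.8 - 0.36*w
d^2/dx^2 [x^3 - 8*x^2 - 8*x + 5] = 6*x - 16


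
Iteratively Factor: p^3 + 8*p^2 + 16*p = (p + 4)*(p^2 + 4*p) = p*(p + 4)*(p + 4)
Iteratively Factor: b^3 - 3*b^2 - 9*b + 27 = (b - 3)*(b^2 - 9) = (b - 3)*(b + 3)*(b - 3)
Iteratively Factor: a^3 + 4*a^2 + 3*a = (a + 1)*(a^2 + 3*a) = a*(a + 1)*(a + 3)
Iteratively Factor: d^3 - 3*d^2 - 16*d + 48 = (d - 3)*(d^2 - 16) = (d - 4)*(d - 3)*(d + 4)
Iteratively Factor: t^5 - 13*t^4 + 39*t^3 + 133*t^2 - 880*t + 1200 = (t - 5)*(t^4 - 8*t^3 - t^2 + 128*t - 240) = (t - 5)*(t - 4)*(t^3 - 4*t^2 - 17*t + 60) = (t - 5)*(t - 4)*(t + 4)*(t^2 - 8*t + 15) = (t - 5)^2*(t - 4)*(t + 4)*(t - 3)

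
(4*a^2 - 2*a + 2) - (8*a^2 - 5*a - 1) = -4*a^2 + 3*a + 3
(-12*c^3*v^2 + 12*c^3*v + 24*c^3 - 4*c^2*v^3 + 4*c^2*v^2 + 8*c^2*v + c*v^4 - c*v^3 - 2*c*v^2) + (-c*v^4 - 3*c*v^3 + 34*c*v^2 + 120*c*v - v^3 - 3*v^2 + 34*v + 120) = -12*c^3*v^2 + 12*c^3*v + 24*c^3 - 4*c^2*v^3 + 4*c^2*v^2 + 8*c^2*v - 4*c*v^3 + 32*c*v^2 + 120*c*v - v^3 - 3*v^2 + 34*v + 120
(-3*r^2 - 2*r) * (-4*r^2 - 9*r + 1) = 12*r^4 + 35*r^3 + 15*r^2 - 2*r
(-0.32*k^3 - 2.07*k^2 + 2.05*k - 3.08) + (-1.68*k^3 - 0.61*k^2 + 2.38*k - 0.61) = -2.0*k^3 - 2.68*k^2 + 4.43*k - 3.69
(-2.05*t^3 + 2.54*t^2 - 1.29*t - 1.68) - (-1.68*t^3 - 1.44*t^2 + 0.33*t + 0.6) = -0.37*t^3 + 3.98*t^2 - 1.62*t - 2.28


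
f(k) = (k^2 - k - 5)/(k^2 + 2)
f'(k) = -2*k*(k^2 - k - 5)/(k^2 + 2)^2 + (2*k - 1)/(k^2 + 2)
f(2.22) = -0.33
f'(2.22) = 0.71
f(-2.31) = 0.36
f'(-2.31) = -0.54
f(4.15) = 0.42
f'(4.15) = 0.20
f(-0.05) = -2.47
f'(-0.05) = -0.67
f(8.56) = 0.79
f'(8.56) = 0.03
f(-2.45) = 0.43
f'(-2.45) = -0.47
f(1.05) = -1.59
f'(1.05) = 1.43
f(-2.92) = 0.61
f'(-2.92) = -0.31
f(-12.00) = 1.03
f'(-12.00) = 0.00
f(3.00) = 0.09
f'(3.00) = 0.40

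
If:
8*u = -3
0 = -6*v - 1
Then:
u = -3/8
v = -1/6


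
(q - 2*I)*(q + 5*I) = q^2 + 3*I*q + 10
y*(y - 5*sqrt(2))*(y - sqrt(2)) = y^3 - 6*sqrt(2)*y^2 + 10*y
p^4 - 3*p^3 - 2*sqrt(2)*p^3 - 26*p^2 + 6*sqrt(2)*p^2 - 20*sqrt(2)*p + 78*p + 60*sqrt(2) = (p - 3)*(p - 5*sqrt(2))*(p + sqrt(2))*(p + 2*sqrt(2))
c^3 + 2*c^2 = c^2*(c + 2)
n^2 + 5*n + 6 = (n + 2)*(n + 3)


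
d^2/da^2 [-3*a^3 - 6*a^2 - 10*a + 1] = -18*a - 12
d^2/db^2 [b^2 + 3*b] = 2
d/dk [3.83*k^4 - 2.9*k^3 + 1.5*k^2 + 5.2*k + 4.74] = 15.32*k^3 - 8.7*k^2 + 3.0*k + 5.2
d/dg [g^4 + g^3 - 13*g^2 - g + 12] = 4*g^3 + 3*g^2 - 26*g - 1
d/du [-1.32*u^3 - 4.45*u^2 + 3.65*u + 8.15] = -3.96*u^2 - 8.9*u + 3.65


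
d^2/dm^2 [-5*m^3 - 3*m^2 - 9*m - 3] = -30*m - 6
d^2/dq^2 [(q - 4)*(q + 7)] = 2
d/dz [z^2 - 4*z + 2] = 2*z - 4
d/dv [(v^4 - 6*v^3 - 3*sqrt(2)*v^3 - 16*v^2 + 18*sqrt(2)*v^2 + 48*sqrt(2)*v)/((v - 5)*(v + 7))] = (2*v^5 - 3*sqrt(2)*v^4 - 164*v^3 - 12*sqrt(2)*v^3 + 303*sqrt(2)*v^2 + 598*v^2 - 1260*sqrt(2)*v + 1120*v - 1680*sqrt(2))/(v^4 + 4*v^3 - 66*v^2 - 140*v + 1225)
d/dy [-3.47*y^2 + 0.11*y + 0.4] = 0.11 - 6.94*y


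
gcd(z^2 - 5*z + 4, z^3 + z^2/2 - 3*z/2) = z - 1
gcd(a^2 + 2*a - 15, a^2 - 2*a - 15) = 1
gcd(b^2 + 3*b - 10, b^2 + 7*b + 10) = b + 5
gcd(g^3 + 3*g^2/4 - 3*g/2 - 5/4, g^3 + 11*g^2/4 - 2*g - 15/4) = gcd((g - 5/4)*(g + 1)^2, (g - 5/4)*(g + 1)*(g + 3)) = g^2 - g/4 - 5/4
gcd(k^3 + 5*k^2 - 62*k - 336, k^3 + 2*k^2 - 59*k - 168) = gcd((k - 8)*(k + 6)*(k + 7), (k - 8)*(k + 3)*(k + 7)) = k^2 - k - 56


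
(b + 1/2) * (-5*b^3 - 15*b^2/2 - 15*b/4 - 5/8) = -5*b^4 - 10*b^3 - 15*b^2/2 - 5*b/2 - 5/16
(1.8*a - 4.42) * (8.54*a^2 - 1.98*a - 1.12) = 15.372*a^3 - 41.3108*a^2 + 6.7356*a + 4.9504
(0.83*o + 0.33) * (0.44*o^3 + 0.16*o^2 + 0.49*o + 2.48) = 0.3652*o^4 + 0.278*o^3 + 0.4595*o^2 + 2.2201*o + 0.8184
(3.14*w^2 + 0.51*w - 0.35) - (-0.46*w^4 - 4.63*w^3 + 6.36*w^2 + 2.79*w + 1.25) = 0.46*w^4 + 4.63*w^3 - 3.22*w^2 - 2.28*w - 1.6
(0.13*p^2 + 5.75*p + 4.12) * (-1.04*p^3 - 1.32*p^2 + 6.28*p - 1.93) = -0.1352*p^5 - 6.1516*p^4 - 11.0584*p^3 + 30.4207*p^2 + 14.7761*p - 7.9516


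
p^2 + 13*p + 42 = (p + 6)*(p + 7)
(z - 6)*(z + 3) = z^2 - 3*z - 18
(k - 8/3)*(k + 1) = k^2 - 5*k/3 - 8/3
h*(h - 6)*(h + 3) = h^3 - 3*h^2 - 18*h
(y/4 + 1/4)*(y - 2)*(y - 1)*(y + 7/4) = y^4/4 - y^3/16 - 9*y^2/8 + y/16 + 7/8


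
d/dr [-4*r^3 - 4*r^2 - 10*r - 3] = -12*r^2 - 8*r - 10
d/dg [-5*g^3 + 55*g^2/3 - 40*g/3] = -15*g^2 + 110*g/3 - 40/3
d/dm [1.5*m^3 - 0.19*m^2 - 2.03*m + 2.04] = 4.5*m^2 - 0.38*m - 2.03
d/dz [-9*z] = -9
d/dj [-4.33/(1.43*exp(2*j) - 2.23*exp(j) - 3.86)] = (12.3838*exp(j) - 9.6559)*exp(j)/(-1.43*exp(2*j) + 2.23*exp(j) + 3.86)^2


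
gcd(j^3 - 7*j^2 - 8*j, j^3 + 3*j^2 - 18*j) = j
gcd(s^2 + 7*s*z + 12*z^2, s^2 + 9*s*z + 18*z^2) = s + 3*z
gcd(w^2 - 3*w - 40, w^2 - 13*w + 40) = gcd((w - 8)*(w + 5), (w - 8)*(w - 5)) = w - 8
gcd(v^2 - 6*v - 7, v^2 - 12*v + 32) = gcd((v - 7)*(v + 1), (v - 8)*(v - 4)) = 1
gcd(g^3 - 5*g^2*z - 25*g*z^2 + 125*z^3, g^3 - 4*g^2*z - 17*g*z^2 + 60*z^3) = -g + 5*z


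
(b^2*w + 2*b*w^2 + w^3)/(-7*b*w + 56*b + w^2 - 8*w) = w*(b^2 + 2*b*w + w^2)/(-7*b*w + 56*b + w^2 - 8*w)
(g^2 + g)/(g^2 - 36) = g*(g + 1)/(g^2 - 36)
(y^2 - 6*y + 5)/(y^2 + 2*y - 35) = (y - 1)/(y + 7)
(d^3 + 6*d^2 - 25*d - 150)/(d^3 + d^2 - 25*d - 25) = (d + 6)/(d + 1)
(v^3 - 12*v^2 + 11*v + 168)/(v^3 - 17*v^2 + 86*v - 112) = (v + 3)/(v - 2)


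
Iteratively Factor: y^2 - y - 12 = (y - 4)*(y + 3)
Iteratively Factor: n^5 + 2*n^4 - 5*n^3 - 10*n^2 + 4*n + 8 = (n + 2)*(n^4 - 5*n^2 + 4) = (n - 1)*(n + 2)*(n^3 + n^2 - 4*n - 4) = (n - 2)*(n - 1)*(n + 2)*(n^2 + 3*n + 2) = (n - 2)*(n - 1)*(n + 2)^2*(n + 1)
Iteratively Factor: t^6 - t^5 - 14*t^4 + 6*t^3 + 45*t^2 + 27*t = (t + 1)*(t^5 - 2*t^4 - 12*t^3 + 18*t^2 + 27*t) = (t + 1)*(t + 3)*(t^4 - 5*t^3 + 3*t^2 + 9*t) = (t + 1)^2*(t + 3)*(t^3 - 6*t^2 + 9*t) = (t - 3)*(t + 1)^2*(t + 3)*(t^2 - 3*t) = (t - 3)^2*(t + 1)^2*(t + 3)*(t)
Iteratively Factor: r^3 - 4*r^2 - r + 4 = (r - 1)*(r^2 - 3*r - 4) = (r - 1)*(r + 1)*(r - 4)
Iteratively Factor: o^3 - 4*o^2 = (o - 4)*(o^2) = o*(o - 4)*(o)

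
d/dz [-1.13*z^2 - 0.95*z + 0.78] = -2.26*z - 0.95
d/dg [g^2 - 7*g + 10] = 2*g - 7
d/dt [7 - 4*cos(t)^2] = 4*sin(2*t)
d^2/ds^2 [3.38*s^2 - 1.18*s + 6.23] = 6.76000000000000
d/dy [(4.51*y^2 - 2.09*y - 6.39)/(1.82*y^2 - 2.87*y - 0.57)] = (-9.1399*y^2 + 18.1182*y - 17.148)/(3.3124*y^4 - 10.4468*y^3 + 6.1621*y^2 + 3.2718*y + 0.3249)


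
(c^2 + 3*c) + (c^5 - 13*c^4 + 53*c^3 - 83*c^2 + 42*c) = c^5 - 13*c^4 + 53*c^3 - 82*c^2 + 45*c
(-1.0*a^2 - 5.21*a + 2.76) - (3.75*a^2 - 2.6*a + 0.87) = -4.75*a^2 - 2.61*a + 1.89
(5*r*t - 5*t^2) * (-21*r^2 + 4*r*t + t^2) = -105*r^3*t + 125*r^2*t^2 - 15*r*t^3 - 5*t^4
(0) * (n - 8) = 0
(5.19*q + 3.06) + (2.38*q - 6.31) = 7.57*q - 3.25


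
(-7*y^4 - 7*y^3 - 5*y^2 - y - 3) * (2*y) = -14*y^5 - 14*y^4 - 10*y^3 - 2*y^2 - 6*y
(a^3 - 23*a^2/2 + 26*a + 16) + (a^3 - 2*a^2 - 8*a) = 2*a^3 - 27*a^2/2 + 18*a + 16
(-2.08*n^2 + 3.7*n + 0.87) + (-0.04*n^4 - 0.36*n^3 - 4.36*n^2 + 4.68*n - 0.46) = -0.04*n^4 - 0.36*n^3 - 6.44*n^2 + 8.38*n + 0.41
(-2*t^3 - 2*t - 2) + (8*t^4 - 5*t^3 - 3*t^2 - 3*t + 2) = 8*t^4 - 7*t^3 - 3*t^2 - 5*t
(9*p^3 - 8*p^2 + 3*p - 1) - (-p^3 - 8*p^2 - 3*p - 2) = 10*p^3 + 6*p + 1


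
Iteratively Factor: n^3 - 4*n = (n - 2)*(n^2 + 2*n) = (n - 2)*(n + 2)*(n)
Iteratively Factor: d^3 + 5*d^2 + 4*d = (d + 4)*(d^2 + d) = (d + 1)*(d + 4)*(d)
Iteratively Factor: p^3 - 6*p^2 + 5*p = (p)*(p^2 - 6*p + 5) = p*(p - 5)*(p - 1)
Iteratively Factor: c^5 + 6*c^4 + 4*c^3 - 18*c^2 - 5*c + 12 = (c + 4)*(c^4 + 2*c^3 - 4*c^2 - 2*c + 3) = (c + 1)*(c + 4)*(c^3 + c^2 - 5*c + 3) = (c + 1)*(c + 3)*(c + 4)*(c^2 - 2*c + 1) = (c - 1)*(c + 1)*(c + 3)*(c + 4)*(c - 1)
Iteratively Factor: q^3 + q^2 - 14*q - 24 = (q + 2)*(q^2 - q - 12) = (q + 2)*(q + 3)*(q - 4)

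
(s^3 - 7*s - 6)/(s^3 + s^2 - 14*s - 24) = (s^2 - 2*s - 3)/(s^2 - s - 12)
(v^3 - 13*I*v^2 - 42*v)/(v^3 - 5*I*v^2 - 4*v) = (-v^2 + 13*I*v + 42)/(-v^2 + 5*I*v + 4)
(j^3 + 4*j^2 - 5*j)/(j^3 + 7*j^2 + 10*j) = (j - 1)/(j + 2)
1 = 1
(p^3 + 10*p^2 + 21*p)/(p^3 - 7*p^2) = (p^2 + 10*p + 21)/(p*(p - 7))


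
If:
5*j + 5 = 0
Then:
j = -1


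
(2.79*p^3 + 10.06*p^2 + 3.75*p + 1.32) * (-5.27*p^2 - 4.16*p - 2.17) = -14.7033*p^5 - 64.6226*p^4 - 67.6664*p^3 - 44.3866*p^2 - 13.6287*p - 2.8644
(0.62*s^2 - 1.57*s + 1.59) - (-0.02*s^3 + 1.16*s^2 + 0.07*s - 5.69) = 0.02*s^3 - 0.54*s^2 - 1.64*s + 7.28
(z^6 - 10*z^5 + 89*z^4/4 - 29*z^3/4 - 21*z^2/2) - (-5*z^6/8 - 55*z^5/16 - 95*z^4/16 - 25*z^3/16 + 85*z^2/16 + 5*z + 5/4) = 13*z^6/8 - 105*z^5/16 + 451*z^4/16 - 91*z^3/16 - 253*z^2/16 - 5*z - 5/4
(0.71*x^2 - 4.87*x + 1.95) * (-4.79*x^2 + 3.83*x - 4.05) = -3.4009*x^4 + 26.0466*x^3 - 30.8681*x^2 + 27.192*x - 7.8975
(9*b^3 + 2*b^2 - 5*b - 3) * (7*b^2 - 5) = 63*b^5 + 14*b^4 - 80*b^3 - 31*b^2 + 25*b + 15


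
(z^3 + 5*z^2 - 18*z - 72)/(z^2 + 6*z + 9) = (z^2 + 2*z - 24)/(z + 3)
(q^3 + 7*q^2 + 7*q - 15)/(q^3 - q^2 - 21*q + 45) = (q^2 + 2*q - 3)/(q^2 - 6*q + 9)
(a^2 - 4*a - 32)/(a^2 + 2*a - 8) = (a - 8)/(a - 2)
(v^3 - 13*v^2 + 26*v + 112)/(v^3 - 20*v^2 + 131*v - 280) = (v + 2)/(v - 5)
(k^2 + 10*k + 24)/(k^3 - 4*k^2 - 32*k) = (k + 6)/(k*(k - 8))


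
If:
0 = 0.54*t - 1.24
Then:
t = 2.30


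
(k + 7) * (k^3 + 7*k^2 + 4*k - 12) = k^4 + 14*k^3 + 53*k^2 + 16*k - 84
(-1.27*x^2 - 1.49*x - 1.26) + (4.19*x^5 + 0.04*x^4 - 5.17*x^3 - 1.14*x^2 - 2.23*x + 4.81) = 4.19*x^5 + 0.04*x^4 - 5.17*x^3 - 2.41*x^2 - 3.72*x + 3.55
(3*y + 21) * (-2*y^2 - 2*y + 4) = -6*y^3 - 48*y^2 - 30*y + 84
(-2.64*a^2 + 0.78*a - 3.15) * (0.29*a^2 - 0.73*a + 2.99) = -0.7656*a^4 + 2.1534*a^3 - 9.3765*a^2 + 4.6317*a - 9.4185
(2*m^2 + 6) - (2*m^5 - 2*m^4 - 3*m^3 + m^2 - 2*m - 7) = -2*m^5 + 2*m^4 + 3*m^3 + m^2 + 2*m + 13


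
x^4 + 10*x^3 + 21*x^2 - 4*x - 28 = (x - 1)*(x + 2)^2*(x + 7)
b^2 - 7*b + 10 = (b - 5)*(b - 2)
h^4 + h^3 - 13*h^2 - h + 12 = (h - 3)*(h - 1)*(h + 1)*(h + 4)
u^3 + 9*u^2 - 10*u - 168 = (u - 4)*(u + 6)*(u + 7)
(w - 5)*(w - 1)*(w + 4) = w^3 - 2*w^2 - 19*w + 20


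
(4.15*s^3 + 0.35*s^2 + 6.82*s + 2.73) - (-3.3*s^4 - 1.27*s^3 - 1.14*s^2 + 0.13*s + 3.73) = 3.3*s^4 + 5.42*s^3 + 1.49*s^2 + 6.69*s - 1.0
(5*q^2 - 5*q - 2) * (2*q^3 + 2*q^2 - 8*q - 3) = 10*q^5 - 54*q^3 + 21*q^2 + 31*q + 6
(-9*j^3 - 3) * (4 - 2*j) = 18*j^4 - 36*j^3 + 6*j - 12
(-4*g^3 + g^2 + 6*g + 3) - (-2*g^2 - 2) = -4*g^3 + 3*g^2 + 6*g + 5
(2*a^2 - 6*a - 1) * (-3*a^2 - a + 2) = -6*a^4 + 16*a^3 + 13*a^2 - 11*a - 2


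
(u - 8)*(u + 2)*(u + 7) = u^3 + u^2 - 58*u - 112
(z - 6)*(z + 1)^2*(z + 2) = z^4 - 2*z^3 - 19*z^2 - 28*z - 12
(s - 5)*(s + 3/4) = s^2 - 17*s/4 - 15/4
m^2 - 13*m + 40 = (m - 8)*(m - 5)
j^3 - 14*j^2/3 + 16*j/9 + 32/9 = (j - 4)*(j - 4/3)*(j + 2/3)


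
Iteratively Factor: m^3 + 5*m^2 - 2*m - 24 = (m + 3)*(m^2 + 2*m - 8) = (m - 2)*(m + 3)*(m + 4)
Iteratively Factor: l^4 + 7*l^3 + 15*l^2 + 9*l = (l + 3)*(l^3 + 4*l^2 + 3*l) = (l + 3)^2*(l^2 + l) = l*(l + 3)^2*(l + 1)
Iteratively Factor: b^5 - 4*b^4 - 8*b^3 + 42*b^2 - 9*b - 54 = (b - 3)*(b^4 - b^3 - 11*b^2 + 9*b + 18) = (b - 3)*(b + 1)*(b^3 - 2*b^2 - 9*b + 18) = (b - 3)*(b + 1)*(b + 3)*(b^2 - 5*b + 6) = (b - 3)*(b - 2)*(b + 1)*(b + 3)*(b - 3)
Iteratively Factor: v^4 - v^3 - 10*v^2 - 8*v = (v - 4)*(v^3 + 3*v^2 + 2*v) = v*(v - 4)*(v^2 + 3*v + 2) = v*(v - 4)*(v + 1)*(v + 2)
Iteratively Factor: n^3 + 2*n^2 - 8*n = (n - 2)*(n^2 + 4*n) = (n - 2)*(n + 4)*(n)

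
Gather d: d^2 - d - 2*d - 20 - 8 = d^2 - 3*d - 28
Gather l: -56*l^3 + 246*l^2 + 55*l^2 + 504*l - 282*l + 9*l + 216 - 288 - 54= -56*l^3 + 301*l^2 + 231*l - 126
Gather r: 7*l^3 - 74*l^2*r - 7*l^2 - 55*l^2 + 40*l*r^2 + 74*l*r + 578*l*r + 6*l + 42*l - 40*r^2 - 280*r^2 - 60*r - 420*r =7*l^3 - 62*l^2 + 48*l + r^2*(40*l - 320) + r*(-74*l^2 + 652*l - 480)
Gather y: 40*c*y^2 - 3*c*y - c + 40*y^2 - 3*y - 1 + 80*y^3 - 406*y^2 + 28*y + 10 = -c + 80*y^3 + y^2*(40*c - 366) + y*(25 - 3*c) + 9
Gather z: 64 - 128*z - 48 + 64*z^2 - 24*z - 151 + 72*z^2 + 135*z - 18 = 136*z^2 - 17*z - 153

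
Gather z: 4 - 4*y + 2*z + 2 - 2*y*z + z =-4*y + z*(3 - 2*y) + 6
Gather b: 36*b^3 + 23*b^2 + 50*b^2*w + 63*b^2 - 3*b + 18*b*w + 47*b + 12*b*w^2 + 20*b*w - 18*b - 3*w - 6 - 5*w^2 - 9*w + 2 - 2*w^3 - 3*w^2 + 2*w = 36*b^3 + b^2*(50*w + 86) + b*(12*w^2 + 38*w + 26) - 2*w^3 - 8*w^2 - 10*w - 4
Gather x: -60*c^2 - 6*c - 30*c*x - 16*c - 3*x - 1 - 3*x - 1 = -60*c^2 - 22*c + x*(-30*c - 6) - 2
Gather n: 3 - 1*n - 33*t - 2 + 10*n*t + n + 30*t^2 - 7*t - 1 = 10*n*t + 30*t^2 - 40*t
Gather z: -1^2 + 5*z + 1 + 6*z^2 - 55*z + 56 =6*z^2 - 50*z + 56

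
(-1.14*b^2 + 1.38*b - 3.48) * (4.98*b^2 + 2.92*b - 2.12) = -5.6772*b^4 + 3.5436*b^3 - 10.884*b^2 - 13.0872*b + 7.3776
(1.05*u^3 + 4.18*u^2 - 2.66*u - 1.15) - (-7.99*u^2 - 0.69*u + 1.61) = 1.05*u^3 + 12.17*u^2 - 1.97*u - 2.76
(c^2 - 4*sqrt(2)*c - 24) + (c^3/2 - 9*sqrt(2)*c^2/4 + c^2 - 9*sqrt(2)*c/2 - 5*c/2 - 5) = c^3/2 - 9*sqrt(2)*c^2/4 + 2*c^2 - 17*sqrt(2)*c/2 - 5*c/2 - 29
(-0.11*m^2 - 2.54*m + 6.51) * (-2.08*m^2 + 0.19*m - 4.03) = 0.2288*m^4 + 5.2623*m^3 - 13.5801*m^2 + 11.4731*m - 26.2353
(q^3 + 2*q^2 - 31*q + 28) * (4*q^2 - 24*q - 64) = 4*q^5 - 16*q^4 - 236*q^3 + 728*q^2 + 1312*q - 1792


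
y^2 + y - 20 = (y - 4)*(y + 5)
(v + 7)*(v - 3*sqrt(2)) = v^2 - 3*sqrt(2)*v + 7*v - 21*sqrt(2)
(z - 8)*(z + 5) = z^2 - 3*z - 40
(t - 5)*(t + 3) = t^2 - 2*t - 15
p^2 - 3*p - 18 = (p - 6)*(p + 3)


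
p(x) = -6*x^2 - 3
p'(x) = -12*x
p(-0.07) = -3.03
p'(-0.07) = 0.84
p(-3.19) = -64.06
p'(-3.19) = 38.28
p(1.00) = -9.00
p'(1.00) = -12.00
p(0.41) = -4.01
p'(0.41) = -4.92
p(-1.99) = -26.76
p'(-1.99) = 23.88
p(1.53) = -17.05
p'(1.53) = -18.36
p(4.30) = -113.94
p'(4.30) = -51.60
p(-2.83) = -51.05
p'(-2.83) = 33.96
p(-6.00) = -219.00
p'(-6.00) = 72.00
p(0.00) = -3.00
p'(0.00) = 0.00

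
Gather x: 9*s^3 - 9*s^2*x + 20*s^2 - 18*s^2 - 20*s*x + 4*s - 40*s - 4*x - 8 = 9*s^3 + 2*s^2 - 36*s + x*(-9*s^2 - 20*s - 4) - 8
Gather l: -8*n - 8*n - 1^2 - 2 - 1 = -16*n - 4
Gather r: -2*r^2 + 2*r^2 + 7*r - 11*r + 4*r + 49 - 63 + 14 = 0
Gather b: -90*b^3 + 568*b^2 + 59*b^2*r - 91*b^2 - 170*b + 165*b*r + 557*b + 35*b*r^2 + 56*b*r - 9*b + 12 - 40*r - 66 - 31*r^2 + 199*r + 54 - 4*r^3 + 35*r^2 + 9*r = -90*b^3 + b^2*(59*r + 477) + b*(35*r^2 + 221*r + 378) - 4*r^3 + 4*r^2 + 168*r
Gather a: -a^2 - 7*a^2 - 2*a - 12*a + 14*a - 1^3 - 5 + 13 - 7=-8*a^2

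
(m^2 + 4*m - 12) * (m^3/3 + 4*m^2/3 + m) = m^5/3 + 8*m^4/3 + 7*m^3/3 - 12*m^2 - 12*m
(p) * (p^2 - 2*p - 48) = p^3 - 2*p^2 - 48*p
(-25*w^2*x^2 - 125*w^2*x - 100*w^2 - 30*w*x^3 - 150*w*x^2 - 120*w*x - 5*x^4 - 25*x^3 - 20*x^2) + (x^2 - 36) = -25*w^2*x^2 - 125*w^2*x - 100*w^2 - 30*w*x^3 - 150*w*x^2 - 120*w*x - 5*x^4 - 25*x^3 - 19*x^2 - 36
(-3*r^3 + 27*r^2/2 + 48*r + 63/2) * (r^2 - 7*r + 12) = -3*r^5 + 69*r^4/2 - 165*r^3/2 - 285*r^2/2 + 711*r/2 + 378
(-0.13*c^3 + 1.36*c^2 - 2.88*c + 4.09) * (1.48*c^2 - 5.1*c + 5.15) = -0.1924*c^5 + 2.6758*c^4 - 11.8679*c^3 + 27.7452*c^2 - 35.691*c + 21.0635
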